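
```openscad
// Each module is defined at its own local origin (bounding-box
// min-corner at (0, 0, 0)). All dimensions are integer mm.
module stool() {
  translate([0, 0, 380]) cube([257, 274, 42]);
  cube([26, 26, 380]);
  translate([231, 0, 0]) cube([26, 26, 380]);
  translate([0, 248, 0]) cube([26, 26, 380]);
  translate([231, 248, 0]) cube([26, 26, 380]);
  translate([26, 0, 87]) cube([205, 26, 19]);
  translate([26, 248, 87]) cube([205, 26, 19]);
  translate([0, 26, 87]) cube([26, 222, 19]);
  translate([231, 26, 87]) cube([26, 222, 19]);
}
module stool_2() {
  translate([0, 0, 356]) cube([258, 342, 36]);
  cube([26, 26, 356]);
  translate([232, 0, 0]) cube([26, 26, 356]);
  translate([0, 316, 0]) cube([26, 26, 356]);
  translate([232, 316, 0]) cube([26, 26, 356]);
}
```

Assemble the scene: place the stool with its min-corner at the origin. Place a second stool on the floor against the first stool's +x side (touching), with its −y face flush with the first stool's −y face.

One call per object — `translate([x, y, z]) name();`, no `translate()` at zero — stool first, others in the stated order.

stool();
translate([257, 0, 0]) stool_2();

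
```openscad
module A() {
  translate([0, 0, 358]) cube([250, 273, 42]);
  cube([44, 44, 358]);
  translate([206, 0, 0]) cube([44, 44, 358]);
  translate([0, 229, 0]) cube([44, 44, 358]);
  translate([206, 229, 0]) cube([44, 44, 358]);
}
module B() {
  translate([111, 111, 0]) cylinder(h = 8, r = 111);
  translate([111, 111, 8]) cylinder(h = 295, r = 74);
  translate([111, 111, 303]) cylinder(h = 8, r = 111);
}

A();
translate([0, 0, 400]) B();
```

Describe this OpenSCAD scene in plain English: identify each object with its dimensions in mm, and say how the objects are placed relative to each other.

A is a four-legged stool. The seat is 250×273 mm, 42 mm thick, top at z = 400 mm. It stands on four square legs, each 44×44 mm in cross-section, from z = 0 to the seat underside, each flush with a corner of the seat.

B is a spool: two coaxial disc flanges of radius 111 mm and thickness 8 mm, joined by a core cylinder of radius 74 mm and height 295 mm. The lower flange rests on z = 0 and the three cylinders share a vertical axis.

The spool is on top of the stool.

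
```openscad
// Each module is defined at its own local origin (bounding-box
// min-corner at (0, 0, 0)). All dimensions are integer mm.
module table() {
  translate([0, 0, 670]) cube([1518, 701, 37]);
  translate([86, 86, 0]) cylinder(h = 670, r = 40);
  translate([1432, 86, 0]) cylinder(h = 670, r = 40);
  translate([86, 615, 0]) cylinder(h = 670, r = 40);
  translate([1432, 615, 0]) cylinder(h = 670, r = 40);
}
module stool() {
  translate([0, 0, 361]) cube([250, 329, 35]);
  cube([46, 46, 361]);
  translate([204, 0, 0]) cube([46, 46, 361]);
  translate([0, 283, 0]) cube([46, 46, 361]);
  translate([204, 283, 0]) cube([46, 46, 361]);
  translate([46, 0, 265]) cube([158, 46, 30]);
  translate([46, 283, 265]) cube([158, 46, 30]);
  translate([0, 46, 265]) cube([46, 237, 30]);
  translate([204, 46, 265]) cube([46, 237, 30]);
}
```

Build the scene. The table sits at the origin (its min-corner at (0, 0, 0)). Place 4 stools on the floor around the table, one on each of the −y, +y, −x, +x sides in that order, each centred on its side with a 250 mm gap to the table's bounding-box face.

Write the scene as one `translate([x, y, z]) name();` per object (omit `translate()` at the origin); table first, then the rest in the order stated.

table();
translate([634, -579, 0]) stool();
translate([634, 951, 0]) stool();
translate([-500, 186, 0]) stool();
translate([1768, 186, 0]) stool();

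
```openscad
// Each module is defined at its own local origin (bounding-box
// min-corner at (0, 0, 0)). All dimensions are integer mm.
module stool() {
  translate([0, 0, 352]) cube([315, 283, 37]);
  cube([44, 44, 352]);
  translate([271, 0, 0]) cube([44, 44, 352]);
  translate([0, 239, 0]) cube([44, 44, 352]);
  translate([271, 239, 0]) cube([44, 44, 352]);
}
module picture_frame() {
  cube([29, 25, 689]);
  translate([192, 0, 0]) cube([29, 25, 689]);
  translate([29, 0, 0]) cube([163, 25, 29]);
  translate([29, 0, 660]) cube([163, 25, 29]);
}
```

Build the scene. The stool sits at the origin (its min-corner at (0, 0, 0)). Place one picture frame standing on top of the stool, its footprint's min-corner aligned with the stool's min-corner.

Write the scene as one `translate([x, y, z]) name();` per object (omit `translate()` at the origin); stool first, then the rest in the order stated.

stool();
translate([0, 0, 389]) picture_frame();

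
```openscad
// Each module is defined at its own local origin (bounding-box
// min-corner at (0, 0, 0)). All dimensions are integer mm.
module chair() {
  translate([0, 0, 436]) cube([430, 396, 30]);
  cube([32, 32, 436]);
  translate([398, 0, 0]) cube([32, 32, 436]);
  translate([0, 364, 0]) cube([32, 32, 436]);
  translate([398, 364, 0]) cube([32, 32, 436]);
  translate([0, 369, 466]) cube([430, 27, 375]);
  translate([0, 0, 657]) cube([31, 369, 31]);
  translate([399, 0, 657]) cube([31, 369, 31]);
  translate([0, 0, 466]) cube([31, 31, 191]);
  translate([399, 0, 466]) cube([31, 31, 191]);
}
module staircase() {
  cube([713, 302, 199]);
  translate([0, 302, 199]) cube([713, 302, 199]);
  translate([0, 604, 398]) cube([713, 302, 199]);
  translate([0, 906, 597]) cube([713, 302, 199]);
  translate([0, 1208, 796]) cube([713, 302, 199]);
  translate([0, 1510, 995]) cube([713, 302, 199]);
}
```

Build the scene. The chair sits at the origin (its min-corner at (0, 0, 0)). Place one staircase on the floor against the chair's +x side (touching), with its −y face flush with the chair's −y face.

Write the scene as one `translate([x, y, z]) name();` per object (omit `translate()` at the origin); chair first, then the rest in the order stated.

chair();
translate([430, 0, 0]) staircase();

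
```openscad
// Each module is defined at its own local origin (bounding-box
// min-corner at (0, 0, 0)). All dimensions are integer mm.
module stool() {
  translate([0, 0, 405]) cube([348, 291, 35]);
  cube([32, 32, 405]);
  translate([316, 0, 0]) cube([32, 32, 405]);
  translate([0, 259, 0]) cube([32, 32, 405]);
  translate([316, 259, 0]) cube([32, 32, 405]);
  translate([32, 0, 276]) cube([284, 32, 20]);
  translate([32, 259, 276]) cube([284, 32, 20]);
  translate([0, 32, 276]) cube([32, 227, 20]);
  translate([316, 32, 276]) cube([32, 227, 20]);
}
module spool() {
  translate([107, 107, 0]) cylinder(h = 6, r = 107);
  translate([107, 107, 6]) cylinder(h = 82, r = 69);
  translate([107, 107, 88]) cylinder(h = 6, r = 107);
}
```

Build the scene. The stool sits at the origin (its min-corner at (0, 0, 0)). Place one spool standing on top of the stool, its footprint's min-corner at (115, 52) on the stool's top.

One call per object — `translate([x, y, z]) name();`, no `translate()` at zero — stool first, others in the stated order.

stool();
translate([115, 52, 440]) spool();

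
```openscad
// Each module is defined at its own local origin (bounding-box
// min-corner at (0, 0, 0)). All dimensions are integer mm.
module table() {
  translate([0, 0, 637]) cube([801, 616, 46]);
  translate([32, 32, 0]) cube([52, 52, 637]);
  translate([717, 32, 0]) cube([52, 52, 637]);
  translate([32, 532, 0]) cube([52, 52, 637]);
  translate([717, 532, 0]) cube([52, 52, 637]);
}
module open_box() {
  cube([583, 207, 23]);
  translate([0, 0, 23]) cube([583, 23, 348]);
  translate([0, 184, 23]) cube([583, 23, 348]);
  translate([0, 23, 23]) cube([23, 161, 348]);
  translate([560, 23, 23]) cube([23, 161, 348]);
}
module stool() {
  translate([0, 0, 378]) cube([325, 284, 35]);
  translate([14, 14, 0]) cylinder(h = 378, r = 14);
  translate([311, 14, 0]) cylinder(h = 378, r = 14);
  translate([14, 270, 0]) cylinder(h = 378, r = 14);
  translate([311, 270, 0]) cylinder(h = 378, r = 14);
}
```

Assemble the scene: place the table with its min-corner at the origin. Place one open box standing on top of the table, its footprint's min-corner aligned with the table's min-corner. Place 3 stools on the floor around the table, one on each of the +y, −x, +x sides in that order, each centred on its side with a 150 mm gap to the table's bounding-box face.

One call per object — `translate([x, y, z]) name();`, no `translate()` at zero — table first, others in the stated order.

table();
translate([0, 0, 683]) open_box();
translate([238, 766, 0]) stool();
translate([-475, 166, 0]) stool();
translate([951, 166, 0]) stool();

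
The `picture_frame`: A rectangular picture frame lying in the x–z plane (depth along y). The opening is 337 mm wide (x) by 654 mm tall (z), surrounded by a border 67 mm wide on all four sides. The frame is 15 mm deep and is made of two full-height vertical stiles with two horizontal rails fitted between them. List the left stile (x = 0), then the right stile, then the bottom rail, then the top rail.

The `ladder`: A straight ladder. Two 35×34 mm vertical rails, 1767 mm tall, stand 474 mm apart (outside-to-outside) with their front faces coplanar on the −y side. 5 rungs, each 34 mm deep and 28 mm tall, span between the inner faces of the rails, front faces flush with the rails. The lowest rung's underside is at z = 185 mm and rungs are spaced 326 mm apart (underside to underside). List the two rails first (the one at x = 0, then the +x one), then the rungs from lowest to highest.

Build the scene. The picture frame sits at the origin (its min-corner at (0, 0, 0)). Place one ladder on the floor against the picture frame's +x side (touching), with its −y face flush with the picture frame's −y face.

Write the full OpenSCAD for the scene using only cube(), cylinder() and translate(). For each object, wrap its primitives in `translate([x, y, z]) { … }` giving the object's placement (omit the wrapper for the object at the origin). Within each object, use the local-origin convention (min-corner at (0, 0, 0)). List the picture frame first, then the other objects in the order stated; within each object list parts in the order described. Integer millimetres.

cube([67, 15, 788]);
translate([404, 0, 0]) cube([67, 15, 788]);
translate([67, 0, 0]) cube([337, 15, 67]);
translate([67, 0, 721]) cube([337, 15, 67]);
translate([471, 0, 0]) {
  cube([35, 34, 1767]);
  translate([439, 0, 0]) cube([35, 34, 1767]);
  translate([35, 0, 185]) cube([404, 34, 28]);
  translate([35, 0, 511]) cube([404, 34, 28]);
  translate([35, 0, 837]) cube([404, 34, 28]);
  translate([35, 0, 1163]) cube([404, 34, 28]);
  translate([35, 0, 1489]) cube([404, 34, 28]);
}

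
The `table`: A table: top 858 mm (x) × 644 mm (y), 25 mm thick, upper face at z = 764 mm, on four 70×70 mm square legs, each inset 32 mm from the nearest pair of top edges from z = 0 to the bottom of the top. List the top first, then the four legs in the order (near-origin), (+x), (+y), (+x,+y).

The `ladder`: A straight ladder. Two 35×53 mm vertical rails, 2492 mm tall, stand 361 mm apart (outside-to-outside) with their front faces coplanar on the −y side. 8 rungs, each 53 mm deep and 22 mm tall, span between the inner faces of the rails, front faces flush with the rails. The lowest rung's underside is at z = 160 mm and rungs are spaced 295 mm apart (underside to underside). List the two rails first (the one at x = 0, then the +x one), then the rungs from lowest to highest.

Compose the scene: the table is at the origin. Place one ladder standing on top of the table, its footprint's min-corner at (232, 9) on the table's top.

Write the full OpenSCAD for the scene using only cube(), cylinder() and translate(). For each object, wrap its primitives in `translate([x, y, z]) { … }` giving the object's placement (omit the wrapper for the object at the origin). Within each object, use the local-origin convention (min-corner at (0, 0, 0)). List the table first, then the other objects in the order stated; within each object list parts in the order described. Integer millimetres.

translate([0, 0, 739]) cube([858, 644, 25]);
translate([32, 32, 0]) cube([70, 70, 739]);
translate([756, 32, 0]) cube([70, 70, 739]);
translate([32, 542, 0]) cube([70, 70, 739]);
translate([756, 542, 0]) cube([70, 70, 739]);
translate([232, 9, 764]) {
  cube([35, 53, 2492]);
  translate([326, 0, 0]) cube([35, 53, 2492]);
  translate([35, 0, 160]) cube([291, 53, 22]);
  translate([35, 0, 455]) cube([291, 53, 22]);
  translate([35, 0, 750]) cube([291, 53, 22]);
  translate([35, 0, 1045]) cube([291, 53, 22]);
  translate([35, 0, 1340]) cube([291, 53, 22]);
  translate([35, 0, 1635]) cube([291, 53, 22]);
  translate([35, 0, 1930]) cube([291, 53, 22]);
  translate([35, 0, 2225]) cube([291, 53, 22]);
}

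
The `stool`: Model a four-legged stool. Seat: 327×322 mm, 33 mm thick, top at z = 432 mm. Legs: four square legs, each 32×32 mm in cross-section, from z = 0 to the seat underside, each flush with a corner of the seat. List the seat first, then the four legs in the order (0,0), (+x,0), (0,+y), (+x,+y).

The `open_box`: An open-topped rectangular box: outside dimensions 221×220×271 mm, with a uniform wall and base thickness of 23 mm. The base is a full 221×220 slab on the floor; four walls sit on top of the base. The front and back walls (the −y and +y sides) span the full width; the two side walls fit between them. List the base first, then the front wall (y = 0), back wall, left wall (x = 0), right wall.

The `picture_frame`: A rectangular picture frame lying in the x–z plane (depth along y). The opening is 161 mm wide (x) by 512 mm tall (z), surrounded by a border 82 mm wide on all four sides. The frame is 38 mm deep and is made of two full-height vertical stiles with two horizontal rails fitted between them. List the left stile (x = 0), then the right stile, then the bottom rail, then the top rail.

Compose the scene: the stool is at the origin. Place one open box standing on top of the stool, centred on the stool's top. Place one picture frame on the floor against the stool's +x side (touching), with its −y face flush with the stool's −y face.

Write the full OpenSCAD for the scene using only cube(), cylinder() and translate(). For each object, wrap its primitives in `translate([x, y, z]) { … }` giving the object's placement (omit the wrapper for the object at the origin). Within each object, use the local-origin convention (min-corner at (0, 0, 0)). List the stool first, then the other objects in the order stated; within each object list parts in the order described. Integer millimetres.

translate([0, 0, 399]) cube([327, 322, 33]);
cube([32, 32, 399]);
translate([295, 0, 0]) cube([32, 32, 399]);
translate([0, 290, 0]) cube([32, 32, 399]);
translate([295, 290, 0]) cube([32, 32, 399]);
translate([53, 51, 432]) {
  cube([221, 220, 23]);
  translate([0, 0, 23]) cube([221, 23, 248]);
  translate([0, 197, 23]) cube([221, 23, 248]);
  translate([0, 23, 23]) cube([23, 174, 248]);
  translate([198, 23, 23]) cube([23, 174, 248]);
}
translate([327, 0, 0]) {
  cube([82, 38, 676]);
  translate([243, 0, 0]) cube([82, 38, 676]);
  translate([82, 0, 0]) cube([161, 38, 82]);
  translate([82, 0, 594]) cube([161, 38, 82]);
}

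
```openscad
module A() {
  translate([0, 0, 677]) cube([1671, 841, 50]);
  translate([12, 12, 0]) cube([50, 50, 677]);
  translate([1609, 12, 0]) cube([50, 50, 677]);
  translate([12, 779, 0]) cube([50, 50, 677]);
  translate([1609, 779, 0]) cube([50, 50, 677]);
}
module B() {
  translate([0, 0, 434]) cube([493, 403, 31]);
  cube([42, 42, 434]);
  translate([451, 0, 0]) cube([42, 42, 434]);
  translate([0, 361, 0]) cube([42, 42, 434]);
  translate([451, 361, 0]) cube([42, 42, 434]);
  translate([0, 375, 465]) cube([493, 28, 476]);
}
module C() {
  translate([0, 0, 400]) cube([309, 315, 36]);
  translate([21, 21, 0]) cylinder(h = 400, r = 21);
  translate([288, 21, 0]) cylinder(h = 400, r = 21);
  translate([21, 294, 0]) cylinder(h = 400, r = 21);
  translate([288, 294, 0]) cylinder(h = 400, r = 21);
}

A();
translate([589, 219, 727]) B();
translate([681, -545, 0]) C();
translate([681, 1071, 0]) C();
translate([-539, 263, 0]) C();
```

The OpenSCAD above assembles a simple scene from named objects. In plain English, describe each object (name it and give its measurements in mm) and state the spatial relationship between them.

A is a table with a 1671×841 mm rectangular top, 50 mm thick, top surface at z = 727 mm, supported by four 50×50 mm square legs, each inset 12 mm from the nearest pair of top edges, running from the floor.

B is a chair. The seat is a 493×403×31 mm slab with its top at z = 465 mm, on four 42×42 mm corner legs (flush with the seat edges, standing on z = 0). A flat backrest 28 mm thick, 476 mm tall, spans the full seat width and rises from the seat top along its +y edge, rear face flush with the rear of the seat.

C is a four-legged stool. The seat is a 309×315×36 mm slab whose top surface is at z = 436 mm; four round legs, each 42 mm in diameter, run from the floor (z = 0) to the underside of the seat, each leg's axis is inset half a diameter from the nearest pair of seat edges (so the leg's bounding box is flush with the corner).

The chair is on top of the table, centred. Three stools sit around the table at the −y, +y, −x sides.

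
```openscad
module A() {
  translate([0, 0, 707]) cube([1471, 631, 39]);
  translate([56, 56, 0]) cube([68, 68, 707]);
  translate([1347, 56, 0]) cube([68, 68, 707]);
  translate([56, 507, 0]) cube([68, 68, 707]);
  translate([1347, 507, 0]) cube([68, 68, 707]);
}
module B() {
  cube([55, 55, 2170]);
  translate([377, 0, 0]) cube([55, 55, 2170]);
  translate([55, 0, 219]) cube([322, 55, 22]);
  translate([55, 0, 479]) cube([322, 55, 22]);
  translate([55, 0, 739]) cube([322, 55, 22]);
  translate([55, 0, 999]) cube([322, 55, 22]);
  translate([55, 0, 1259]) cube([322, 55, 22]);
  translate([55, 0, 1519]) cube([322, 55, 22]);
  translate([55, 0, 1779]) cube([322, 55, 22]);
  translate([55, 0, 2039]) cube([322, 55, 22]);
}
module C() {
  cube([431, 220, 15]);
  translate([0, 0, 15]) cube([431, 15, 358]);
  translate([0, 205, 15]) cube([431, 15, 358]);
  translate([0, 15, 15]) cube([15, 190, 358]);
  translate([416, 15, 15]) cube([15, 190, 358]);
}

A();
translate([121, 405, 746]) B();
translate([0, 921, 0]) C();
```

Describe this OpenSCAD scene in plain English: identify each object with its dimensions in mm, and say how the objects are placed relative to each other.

A is a table: top 1471 mm (x) × 631 mm (y), 39 mm thick, upper face at z = 746 mm, on four 68×68 mm square legs, each inset 56 mm from the nearest pair of top edges, running from z = 0 to the bottom of the top.

B is a straight ladder. Two 55×55 mm vertical rails, 2170 mm tall, stand 432 mm apart (outside-to-outside) with their front faces coplanar on the −y side. 8 rungs, each 55 mm deep and 22 mm tall, span between the inner faces of the rails, front faces flush with the rails. The lowest rung's underside is at z = 219 mm and rungs are spaced 260 mm apart (underside to underside).

C is an open-topped rectangular box: outside dimensions 431×220×373 mm, with a uniform wall and base thickness of 15 mm. The base is a full 431×220 slab on the floor; four walls sit on top of the base. The front and back walls (the −y and +y sides) span the full width; the two side walls fit between them.

The ladder is on top of the table. The open box is on the floor beside the table on its +y side.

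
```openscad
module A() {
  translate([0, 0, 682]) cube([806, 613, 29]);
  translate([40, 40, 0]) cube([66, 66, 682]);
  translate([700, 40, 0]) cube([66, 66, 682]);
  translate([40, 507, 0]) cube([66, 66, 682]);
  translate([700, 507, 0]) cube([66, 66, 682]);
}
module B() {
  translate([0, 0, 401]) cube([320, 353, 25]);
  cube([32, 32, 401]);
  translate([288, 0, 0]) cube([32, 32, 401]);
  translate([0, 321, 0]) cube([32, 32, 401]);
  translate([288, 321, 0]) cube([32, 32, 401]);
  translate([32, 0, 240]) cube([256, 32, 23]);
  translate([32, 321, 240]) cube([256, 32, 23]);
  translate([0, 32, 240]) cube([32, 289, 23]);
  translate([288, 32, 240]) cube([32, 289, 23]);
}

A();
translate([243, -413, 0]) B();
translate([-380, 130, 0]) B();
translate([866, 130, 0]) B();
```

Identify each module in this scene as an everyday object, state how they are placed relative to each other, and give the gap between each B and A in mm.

A is a table. B is a stool. Three stools sit around the table at the −y, −x, +x sides. The gap between each stool and the table is 60 mm.

Each stool's nearest face is 60 mm from the table's bounding box.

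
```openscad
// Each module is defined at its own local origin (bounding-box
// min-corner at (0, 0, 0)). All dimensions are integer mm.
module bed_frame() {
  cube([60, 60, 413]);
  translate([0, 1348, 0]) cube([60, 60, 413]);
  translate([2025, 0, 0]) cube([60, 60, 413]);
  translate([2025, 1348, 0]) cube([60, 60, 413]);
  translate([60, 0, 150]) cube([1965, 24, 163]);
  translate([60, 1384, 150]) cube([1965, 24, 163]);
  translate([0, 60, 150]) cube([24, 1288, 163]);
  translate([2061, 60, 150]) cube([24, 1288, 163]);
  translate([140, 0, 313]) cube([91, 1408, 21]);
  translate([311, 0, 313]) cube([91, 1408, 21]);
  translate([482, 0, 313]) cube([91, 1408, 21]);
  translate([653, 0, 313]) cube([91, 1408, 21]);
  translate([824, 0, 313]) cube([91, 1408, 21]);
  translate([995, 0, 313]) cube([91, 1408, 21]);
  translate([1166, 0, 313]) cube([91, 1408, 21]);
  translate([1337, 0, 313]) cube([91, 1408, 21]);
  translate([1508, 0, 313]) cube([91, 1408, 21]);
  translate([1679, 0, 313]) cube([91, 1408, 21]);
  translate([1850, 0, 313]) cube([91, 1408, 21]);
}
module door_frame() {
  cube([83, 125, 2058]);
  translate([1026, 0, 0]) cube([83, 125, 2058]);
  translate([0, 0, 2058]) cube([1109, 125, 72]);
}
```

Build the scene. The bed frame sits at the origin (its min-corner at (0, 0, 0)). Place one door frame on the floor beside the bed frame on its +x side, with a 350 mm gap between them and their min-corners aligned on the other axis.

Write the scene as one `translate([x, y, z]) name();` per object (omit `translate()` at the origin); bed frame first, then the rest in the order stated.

bed_frame();
translate([2435, 0, 0]) door_frame();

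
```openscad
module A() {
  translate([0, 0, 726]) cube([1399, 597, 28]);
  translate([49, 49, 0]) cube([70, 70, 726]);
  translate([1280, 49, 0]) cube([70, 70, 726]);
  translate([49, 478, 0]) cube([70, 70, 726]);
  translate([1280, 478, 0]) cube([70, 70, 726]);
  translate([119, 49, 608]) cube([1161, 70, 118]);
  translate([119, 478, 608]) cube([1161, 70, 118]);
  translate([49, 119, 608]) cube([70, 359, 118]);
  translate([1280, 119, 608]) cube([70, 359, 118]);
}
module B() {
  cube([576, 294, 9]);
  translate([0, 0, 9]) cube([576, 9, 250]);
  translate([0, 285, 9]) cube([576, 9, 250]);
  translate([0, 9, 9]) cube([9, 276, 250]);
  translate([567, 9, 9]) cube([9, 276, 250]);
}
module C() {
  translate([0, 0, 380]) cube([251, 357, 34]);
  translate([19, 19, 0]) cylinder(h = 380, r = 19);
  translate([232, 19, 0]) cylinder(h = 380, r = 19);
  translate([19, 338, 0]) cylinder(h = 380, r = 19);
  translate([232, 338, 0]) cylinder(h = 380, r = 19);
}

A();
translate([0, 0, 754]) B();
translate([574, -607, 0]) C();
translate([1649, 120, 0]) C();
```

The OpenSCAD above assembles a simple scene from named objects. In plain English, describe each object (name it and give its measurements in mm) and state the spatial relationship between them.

A is a rectangular dining table. The top is 1399×597×28 mm with its upper surface at z = 754 mm. It stands on four 70×70 mm square legs, each inset 49 mm from the nearest pair of top edges, running from the floor to the underside of the top. Four apron rails, 70 mm thick and 118 mm tall, run between adjacent legs with their top edges flush with the underside of the top and their outer faces flush with the legs' outer faces.

B is an open storage box with external size 576×294×259 mm and wall thickness 9 mm (the base is also 9 mm thick). The base covers the whole footprint; the four walls stand on the base, with the y-facing walls full-width and the x-facing walls fitting between their inner faces.

C is a simple wooden stool: a rectangular seat 251 mm (x) by 357 mm (y), 34 mm thick, top face at z = 414 mm, on four round legs, each 38 mm in diameter. The legs rest on z = 0, each leg's axis is inset half a diameter from the nearest pair of seat edges (so the leg's bounding box is flush with the corner).

The open box is on top of the table. Two stools sit around the table at the −y, +x sides.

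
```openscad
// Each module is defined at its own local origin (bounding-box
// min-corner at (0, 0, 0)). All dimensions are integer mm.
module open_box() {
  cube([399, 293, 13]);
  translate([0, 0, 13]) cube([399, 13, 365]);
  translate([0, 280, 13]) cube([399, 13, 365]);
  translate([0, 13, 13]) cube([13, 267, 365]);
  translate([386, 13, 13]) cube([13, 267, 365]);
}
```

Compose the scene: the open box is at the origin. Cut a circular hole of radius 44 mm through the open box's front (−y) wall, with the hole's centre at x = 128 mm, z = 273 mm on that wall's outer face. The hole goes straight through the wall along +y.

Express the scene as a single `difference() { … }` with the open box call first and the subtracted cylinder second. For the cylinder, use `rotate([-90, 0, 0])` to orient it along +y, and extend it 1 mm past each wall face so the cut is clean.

difference() {
  open_box();
  translate([128, -1, 273]) rotate([-90, 0, 0]) cylinder(h = 15, r = 44);
}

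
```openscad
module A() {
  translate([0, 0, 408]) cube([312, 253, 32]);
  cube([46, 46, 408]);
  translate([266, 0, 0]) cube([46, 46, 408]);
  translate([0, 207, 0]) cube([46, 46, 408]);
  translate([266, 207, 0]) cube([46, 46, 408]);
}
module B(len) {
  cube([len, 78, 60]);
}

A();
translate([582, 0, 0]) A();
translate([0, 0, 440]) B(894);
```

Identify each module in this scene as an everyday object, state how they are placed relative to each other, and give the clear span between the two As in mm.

Second stool starts at x = 582; first ends at x = 312; clear span = 582 − 312 = 270 mm.

A is a stool. B is a beam. A beam spans the tops of two stools. The clear span between the two stools is 270 mm.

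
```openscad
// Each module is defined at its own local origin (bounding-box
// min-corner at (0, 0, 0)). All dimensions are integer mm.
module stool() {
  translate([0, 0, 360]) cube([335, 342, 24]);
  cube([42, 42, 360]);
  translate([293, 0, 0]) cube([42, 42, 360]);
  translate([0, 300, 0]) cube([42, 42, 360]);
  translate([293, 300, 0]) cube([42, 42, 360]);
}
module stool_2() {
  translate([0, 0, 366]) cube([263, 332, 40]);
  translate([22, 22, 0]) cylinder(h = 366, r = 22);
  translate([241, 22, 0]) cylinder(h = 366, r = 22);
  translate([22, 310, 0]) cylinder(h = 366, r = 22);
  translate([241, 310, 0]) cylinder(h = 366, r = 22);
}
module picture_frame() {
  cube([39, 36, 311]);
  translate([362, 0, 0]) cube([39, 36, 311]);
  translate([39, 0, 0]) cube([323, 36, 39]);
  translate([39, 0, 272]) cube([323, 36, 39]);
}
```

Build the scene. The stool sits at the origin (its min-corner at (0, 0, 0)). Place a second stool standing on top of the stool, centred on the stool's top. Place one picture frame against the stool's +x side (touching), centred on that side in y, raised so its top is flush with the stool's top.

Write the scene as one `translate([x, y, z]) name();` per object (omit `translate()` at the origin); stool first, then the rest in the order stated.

stool();
translate([36, 5, 384]) stool_2();
translate([335, 153, 73]) picture_frame();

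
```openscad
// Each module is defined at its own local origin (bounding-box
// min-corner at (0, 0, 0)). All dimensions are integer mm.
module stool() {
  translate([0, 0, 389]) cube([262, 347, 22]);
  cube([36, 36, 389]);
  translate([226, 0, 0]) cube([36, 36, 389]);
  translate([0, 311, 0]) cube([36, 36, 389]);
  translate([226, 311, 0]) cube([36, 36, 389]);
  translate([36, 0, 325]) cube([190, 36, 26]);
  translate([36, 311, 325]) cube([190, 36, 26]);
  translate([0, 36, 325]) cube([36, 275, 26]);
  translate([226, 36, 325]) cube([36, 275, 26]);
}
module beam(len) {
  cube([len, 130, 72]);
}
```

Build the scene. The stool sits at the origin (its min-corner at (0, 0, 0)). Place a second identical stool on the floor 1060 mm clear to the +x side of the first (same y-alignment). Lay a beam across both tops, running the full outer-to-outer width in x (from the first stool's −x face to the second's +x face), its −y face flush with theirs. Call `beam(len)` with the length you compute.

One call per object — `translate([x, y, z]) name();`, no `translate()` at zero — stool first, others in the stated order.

stool();
translate([1322, 0, 0]) stool();
translate([0, 0, 411]) beam(1584);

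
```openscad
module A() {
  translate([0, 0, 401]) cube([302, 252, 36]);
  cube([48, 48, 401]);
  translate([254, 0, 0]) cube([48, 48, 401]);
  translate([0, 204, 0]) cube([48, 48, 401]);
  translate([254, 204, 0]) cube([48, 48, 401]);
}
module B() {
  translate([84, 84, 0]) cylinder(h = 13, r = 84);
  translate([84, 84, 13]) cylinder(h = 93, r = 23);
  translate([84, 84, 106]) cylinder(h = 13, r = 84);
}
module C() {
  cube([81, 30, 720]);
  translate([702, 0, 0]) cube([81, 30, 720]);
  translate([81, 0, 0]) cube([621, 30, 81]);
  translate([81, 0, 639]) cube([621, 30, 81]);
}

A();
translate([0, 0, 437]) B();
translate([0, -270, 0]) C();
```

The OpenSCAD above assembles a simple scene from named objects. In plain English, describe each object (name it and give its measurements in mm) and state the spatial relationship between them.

A is a simple wooden stool: a rectangular seat 302 mm (x) by 252 mm (y), 36 mm thick, top face at z = 437 mm, on four square legs, each 48×48 mm in cross-section. The legs rest on z = 0, each flush with a corner of the seat.

B is a spool: two coaxial disc flanges of radius 84 mm and thickness 13 mm, joined by a core cylinder of radius 23 mm and height 93 mm. The lower flange rests on z = 0 and the three cylinders share a vertical axis.

C is a picture frame with a 621×558 mm rectangular opening (x by z) and a uniform 81 mm border on every side. Frame depth is 30 mm along y. It is built from two vertical stiles running the full outside height and two horizontal rails spanning the gap between the stiles.

The spool is on top of the stool. The picture frame is on the floor beside the stool on its −y side.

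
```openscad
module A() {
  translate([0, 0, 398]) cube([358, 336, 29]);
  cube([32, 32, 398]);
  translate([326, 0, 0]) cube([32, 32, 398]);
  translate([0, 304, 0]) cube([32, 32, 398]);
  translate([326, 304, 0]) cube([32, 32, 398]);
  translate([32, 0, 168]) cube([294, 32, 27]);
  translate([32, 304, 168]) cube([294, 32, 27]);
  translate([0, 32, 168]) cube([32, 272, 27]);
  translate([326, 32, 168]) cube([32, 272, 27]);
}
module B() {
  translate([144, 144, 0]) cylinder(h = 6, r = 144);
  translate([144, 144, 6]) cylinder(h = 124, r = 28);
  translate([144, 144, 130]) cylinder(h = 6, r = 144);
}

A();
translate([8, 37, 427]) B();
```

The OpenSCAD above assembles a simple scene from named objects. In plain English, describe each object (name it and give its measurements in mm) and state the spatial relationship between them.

A is a four-legged stool. The seat is 358×336 mm, 29 mm thick, top at z = 427 mm. It stands on four square legs, each 32×32 mm in cross-section, from z = 0 to the seat underside, each flush with a corner of the seat. Four stretchers, 32 mm wide and 27 mm tall, connect adjacent legs with their undersides at z = 168 mm, each running between the inner faces of the legs it joins and aligned with the legs' outer faces on the other axis.

B is a spool: two coaxial disc flanges of radius 144 mm and thickness 6 mm, joined by a core cylinder of radius 28 mm and height 124 mm. The lower flange rests on z = 0 and the three cylinders share a vertical axis.

The spool is on top of the stool.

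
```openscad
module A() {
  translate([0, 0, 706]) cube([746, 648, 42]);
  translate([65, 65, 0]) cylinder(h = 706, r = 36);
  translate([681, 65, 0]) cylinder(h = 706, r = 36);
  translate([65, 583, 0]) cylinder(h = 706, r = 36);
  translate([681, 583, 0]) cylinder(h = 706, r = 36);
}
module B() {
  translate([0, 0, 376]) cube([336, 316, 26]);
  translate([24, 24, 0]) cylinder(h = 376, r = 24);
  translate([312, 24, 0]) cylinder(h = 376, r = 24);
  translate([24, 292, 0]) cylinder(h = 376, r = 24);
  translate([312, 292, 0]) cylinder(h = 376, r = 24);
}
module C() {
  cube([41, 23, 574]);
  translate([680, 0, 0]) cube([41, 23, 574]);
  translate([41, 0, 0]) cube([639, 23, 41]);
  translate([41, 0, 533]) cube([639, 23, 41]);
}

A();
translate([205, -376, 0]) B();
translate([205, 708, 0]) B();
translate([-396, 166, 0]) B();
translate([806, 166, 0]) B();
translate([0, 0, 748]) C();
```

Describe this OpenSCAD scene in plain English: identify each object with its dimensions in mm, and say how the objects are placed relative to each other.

A is a table with a 746×648 mm rectangular top, 42 mm thick, top surface at z = 748 mm, supported by four round legs of 72 mm diameter, each leg's bounding box inset 29 mm from the nearest pair of top edges, running from the floor.

B is a simple wooden stool: a rectangular seat 336 mm (x) by 316 mm (y), 26 mm thick, top face at z = 402 mm, on four round legs, each 48 mm in diameter. The legs rest on z = 0, each leg's axis is inset half a diameter from the nearest pair of seat edges (so the leg's bounding box is flush with the corner).

C is a picture frame with a 639×492 mm rectangular opening (x by z) and a uniform 41 mm border on every side. Frame depth is 23 mm along y. It is built from two vertical stiles running the full outside height and two horizontal rails spanning the gap between the stiles.

Four stools sit around the table at the −y, +y, −x, +x sides. The picture frame is on top of the table.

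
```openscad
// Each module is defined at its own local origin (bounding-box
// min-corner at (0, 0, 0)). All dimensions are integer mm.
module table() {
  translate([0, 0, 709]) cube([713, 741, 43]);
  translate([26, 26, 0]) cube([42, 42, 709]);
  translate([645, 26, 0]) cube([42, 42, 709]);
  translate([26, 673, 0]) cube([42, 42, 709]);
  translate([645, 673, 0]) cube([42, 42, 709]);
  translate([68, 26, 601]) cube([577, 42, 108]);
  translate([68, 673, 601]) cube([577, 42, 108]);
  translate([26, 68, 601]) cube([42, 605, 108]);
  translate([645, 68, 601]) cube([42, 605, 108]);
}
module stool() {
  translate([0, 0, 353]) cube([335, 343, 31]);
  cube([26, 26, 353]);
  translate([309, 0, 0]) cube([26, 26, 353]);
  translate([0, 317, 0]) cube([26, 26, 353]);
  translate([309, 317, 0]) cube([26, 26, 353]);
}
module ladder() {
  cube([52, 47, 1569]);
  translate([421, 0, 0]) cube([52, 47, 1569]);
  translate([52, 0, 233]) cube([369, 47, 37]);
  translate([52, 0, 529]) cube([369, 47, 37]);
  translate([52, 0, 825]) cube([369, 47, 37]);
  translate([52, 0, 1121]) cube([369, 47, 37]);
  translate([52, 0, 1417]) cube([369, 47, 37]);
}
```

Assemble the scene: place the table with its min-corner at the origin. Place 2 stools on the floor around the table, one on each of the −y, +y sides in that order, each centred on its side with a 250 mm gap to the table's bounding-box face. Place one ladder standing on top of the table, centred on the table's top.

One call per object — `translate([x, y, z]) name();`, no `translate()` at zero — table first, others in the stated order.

table();
translate([189, -593, 0]) stool();
translate([189, 991, 0]) stool();
translate([120, 347, 752]) ladder();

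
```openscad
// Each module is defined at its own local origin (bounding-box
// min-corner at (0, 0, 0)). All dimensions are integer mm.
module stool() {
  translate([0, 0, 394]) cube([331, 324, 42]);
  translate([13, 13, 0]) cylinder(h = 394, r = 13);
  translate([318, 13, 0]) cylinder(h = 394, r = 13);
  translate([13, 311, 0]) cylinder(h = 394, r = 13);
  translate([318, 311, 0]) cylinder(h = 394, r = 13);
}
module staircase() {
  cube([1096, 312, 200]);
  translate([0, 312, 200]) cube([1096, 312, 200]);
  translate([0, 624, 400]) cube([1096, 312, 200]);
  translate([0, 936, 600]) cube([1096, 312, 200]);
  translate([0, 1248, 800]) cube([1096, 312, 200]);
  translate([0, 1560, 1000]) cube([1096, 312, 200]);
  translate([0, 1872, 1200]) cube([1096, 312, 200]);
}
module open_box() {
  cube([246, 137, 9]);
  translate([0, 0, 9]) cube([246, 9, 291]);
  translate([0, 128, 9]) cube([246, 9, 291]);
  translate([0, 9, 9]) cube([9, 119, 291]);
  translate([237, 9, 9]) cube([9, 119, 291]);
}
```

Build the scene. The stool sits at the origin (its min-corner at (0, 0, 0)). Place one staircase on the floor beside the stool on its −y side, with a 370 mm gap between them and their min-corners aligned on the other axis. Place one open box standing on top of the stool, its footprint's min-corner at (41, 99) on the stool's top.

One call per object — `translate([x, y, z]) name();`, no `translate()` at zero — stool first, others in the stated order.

stool();
translate([0, -2554, 0]) staircase();
translate([41, 99, 436]) open_box();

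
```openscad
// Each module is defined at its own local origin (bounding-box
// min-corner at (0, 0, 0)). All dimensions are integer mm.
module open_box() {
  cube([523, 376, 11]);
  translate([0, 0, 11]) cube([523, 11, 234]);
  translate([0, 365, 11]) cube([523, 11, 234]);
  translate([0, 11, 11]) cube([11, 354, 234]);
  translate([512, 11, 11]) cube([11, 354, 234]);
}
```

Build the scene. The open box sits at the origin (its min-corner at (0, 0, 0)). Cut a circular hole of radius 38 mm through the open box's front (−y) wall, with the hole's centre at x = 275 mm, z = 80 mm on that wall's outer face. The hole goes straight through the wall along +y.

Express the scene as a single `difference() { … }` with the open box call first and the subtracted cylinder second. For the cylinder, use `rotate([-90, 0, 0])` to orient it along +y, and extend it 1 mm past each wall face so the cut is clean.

difference() {
  open_box();
  translate([275, -1, 80]) rotate([-90, 0, 0]) cylinder(h = 13, r = 38);
}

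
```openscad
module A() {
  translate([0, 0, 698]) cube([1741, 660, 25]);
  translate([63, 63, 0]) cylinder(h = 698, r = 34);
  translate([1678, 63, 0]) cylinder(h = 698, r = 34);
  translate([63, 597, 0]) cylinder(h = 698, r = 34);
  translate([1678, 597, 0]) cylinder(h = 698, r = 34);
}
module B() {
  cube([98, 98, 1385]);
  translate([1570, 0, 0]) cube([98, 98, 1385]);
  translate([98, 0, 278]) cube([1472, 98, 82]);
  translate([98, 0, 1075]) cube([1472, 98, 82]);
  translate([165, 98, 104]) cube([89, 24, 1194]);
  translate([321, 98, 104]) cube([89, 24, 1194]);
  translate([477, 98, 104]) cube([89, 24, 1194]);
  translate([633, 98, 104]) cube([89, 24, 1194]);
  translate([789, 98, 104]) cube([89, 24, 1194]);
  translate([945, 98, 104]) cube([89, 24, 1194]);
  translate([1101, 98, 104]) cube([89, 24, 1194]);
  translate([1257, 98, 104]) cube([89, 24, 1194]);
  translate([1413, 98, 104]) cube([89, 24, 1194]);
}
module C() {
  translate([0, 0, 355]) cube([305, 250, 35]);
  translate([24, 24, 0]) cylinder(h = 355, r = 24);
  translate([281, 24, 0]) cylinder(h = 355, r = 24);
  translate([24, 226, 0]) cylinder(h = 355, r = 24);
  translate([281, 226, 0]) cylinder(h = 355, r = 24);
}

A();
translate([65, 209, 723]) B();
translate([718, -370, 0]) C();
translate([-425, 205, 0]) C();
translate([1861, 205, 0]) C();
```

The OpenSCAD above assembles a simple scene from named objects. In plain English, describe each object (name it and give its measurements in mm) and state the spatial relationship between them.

A is a rectangular dining table. The top is 1741×660×25 mm with its upper surface at z = 723 mm. It stands on four round legs of 68 mm diameter, each leg's bounding box inset 29 mm from the nearest pair of top edges, running from the floor to the underside of the top.

B is a fence section. Two 98×98 mm posts, 1385 mm tall, stand on the floor with a clear span of 1472 mm between their inner faces. Two horizontal rails of 98×82 mm section span the gap between the posts with their undersides at z = 278 mm and z = 1075 mm, flush with the posts' −y face. 9 pickets, each 89 mm wide, 24 mm thick and 1194 mm tall, are fixed to the +y face of the rails with their bottoms at z = 104 mm, evenly spaced across the span with equal gaps (rounded down to the nearest mm) at the −x end and between each pair — any rounding remainder accumulates at the +x end.

C is a four-legged stool. The seat is a 305×250×35 mm slab whose top surface is at z = 390 mm; four round legs, each 48 mm in diameter, run from the floor (z = 0) to the underside of the seat, each leg's axis is inset half a diameter from the nearest pair of seat edges (so the leg's bounding box is flush with the corner).

The fence section is on top of the table. Three stools sit around the table at the −y, −x, +x sides.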